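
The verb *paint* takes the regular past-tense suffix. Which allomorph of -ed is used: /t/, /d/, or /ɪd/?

The stem *paint* ends in /t/ or /d/.
The -ed suffix is realized as /ɪd/ after /t, d/; as /t/ after other voiceless consonants; and as /d/ after other voiced sounds.
So -ed on *paint* is pronounced /ɪd/.

/ɪd/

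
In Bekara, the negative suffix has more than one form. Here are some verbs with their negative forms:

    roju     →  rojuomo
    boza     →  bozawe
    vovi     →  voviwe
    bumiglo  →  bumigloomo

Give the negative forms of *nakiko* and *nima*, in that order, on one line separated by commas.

The suffix is conditioned by the last vowel: -omo when the last vowel of the stem is a rounded vowel (*roju*, *bumiglo*); -we when the last vowel of the stem is an unrounded vowel (*boza*, *vovi*).
*nakiko*: last vowel = /o/, a rounded vowel → -omo → *nakikoomo*.
The last vowel of *nima* is /a/, which is an unrounded vowel, so the suffix is -we, giving *nimawe*.

nakikoomo, nimawe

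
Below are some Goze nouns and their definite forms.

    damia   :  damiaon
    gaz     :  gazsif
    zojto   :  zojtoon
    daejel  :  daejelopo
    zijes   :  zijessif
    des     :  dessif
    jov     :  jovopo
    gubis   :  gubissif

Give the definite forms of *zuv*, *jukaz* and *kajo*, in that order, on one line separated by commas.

The suffix is conditioned by the final sound: -sif when the stem ends in a sibilant (*gaz*, *zijes*, *des*, *gubis*); -opo when the stem ends in a non-sibilant consonant (*daejel*, *jov*); -on when the stem ends in a vowel (*damia*, *zojto*).
Since the final sound of *zuv* is /v/ (a non-sibilant consonant), it takes -opo, giving *zuvopo*.
*jukaz*: final sound = /z/, a sibilant → -sif → *jukazsif*.
Since the final sound of *kajo* is /o/ (a vowel), it takes -on, giving *kajoon*.

zuvopo, jukazsif, kajoon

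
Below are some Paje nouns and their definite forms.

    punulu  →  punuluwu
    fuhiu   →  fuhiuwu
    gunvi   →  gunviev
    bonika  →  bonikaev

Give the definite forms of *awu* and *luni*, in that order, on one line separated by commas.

awuwu, luniev

Looking at the last vowel of each stem: -wu when the last vowel of the stem is a rounded vowel (*punulu*, *fuhiu*); -ev when the last vowel of the stem is an unrounded vowel (*gunvi*, *bonika*).
Since the last vowel of *awu* is /u/ (a rounded vowel), it takes -wu, giving *awuwu*.
*luni*: last vowel = /i/, an unrounded vowel → -ev → *luniev*.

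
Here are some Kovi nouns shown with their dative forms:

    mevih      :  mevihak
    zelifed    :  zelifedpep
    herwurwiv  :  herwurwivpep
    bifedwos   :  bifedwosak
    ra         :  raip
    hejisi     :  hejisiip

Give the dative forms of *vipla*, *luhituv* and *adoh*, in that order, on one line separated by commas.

viplaip, luhituvpep, adohak

Looking at the final sound of each stem: -ak when the stem ends in a voiceless consonant (*mevih*, *bifedwos*); -pep when the stem ends in a voiced consonant (*zelifed*, *herwurwiv*); -ip when the stem ends in a vowel (*ra*, *hejisi*).
The final sound of *vipla* is /a/, which is a vowel, so the suffix is -ip, giving *viplaip*.
*luhituv*: final sound = /v/, a voiced consonant → -pep → *luhituvpep*.
The final sound of *adoh* is /h/, which is a voiceless consonant, so the suffix is -ak, giving *adohak*.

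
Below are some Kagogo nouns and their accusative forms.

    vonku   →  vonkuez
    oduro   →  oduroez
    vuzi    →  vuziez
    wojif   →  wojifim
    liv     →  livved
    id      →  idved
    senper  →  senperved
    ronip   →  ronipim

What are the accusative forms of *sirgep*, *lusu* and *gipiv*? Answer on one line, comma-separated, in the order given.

Looking at the final sound of each stem: -im when the stem ends in a voiceless consonant (*wojif*, *ronip*); -ved when the stem ends in a voiced consonant (*liv*, *id*, *senper*); -ez when the stem ends in a vowel (*vonku*, *oduro*, *vuzi*).
*sirgep*: final sound = /p/, a voiceless consonant → -im → *sirgepim*.
*lusu* — final sound /u/ (a vowel) → -ez → *lusuez*.
*gipiv* — final sound /v/ (a voiced consonant) → -ved → *gipivved*.

sirgepim, lusuez, gipivved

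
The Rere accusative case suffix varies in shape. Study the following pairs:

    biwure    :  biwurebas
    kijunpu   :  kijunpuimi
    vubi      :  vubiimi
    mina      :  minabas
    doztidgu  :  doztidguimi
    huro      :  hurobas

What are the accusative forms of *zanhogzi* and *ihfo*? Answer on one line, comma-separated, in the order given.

zanhogziimi, ihfobas

The suffix is conditioned by the last vowel: -imi when the last vowel of the stem is a high vowel (*kijunpu*, *vubi*, *doztidgu*); -bas when the last vowel of the stem is a non-high vowel (*biwure*, *mina*, *huro*).
The last vowel of *zanhogzi* is /i/, which is a high vowel, so the suffix is -imi, giving *zanhogziimi*.
*ihfo*: last vowel = /o/, a non-high vowel → -bas → *ihfobas*.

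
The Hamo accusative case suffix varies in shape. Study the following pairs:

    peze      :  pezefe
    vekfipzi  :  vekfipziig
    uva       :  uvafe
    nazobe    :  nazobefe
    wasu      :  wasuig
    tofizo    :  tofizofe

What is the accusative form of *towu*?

towuig

The pattern is height harmony: -ig when the last vowel of the stem is a high vowel (*vekfipzi*, *wasu*); -fe when the last vowel of the stem is a non-high vowel (*peze*, *uva*, *nazobe*, *tofizo*).
The last vowel of *towu* is /u/, which is a high vowel, so the suffix is -ig, giving *towuig*.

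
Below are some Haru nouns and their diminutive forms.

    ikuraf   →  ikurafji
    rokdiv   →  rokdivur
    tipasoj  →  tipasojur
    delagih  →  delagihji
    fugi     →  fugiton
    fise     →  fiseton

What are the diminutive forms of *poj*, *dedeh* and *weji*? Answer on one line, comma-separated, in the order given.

The suffix is conditioned by the final sound: -ji when the stem ends in a voiceless consonant (*ikuraf*, *delagih*); -ur when the stem ends in a voiced consonant (*rokdiv*, *tipasoj*); -ton when the stem ends in a vowel (*fugi*, *fise*).
The final sound of *poj* is /j/, which is a voiced consonant, so the suffix is -ur, giving *pojur*.
The final sound of *dedeh* is /h/, which is a voiceless consonant, so the suffix is -ji, giving *dedehji*.
*weji*: final sound = /i/, a vowel → -ton → *wejiton*.

pojur, dedehji, wejiton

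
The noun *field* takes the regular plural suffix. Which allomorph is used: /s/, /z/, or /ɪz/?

The stem *field* ends in a voiced non-sibilant sound.
The plural suffix surfaces as /ɪz/ after sibilants, /s/ after other voiceless consonants, and /z/ after other voiced sounds.
So the plural -s on *field* is pronounced /z/.

/z/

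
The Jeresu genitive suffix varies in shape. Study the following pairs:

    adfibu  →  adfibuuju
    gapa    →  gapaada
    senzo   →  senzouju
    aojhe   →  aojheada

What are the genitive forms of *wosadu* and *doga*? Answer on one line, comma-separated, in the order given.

wosaduuju, dogaada

The pattern is rounding harmony: -uju when the last vowel of the stem is a rounded vowel (*adfibu*, *senzo*); -ada when the last vowel of the stem is an unrounded vowel (*gapa*, *aojhe*).
*wosadu*: last vowel = /u/, a rounded vowel → -uju → *wosaduuju*.
*doga*: last vowel = /a/, an unrounded vowel → -ada → *dogaada*.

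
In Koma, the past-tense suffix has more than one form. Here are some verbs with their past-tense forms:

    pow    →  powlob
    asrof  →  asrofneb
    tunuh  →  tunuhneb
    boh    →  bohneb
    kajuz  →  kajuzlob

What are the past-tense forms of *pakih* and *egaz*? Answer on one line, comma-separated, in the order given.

The alternation tracks the final consonant of the stem — -neb when the stem ends in a voiceless consonant (*asrof*, *tunuh*, *boh*); -lob when the stem ends in a voiced consonant (*pow*, *kajuz*).
*pakih*: final consonant = /h/, voiceless → -neb → *pakihneb*.
The final consonant of *egaz* is /z/, which is voiced, so the suffix is -lob, giving *egazlob*.

pakihneb, egazlob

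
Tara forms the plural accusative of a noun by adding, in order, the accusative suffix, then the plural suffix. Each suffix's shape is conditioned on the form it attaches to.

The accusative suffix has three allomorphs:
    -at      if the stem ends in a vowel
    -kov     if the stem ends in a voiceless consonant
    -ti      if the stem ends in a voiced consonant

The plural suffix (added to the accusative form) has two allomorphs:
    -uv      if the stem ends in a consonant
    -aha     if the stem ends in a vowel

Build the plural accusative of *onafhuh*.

Since the final sound of *onafhuh* is /h/ (a voiceless consonant), it takes -kov, giving *onafhuhkov*.
The final sound of the accusative form *onafhuhkov* is /v/, which is a consonant, so the plural suffix is -uv, giving *onafhuhkovuv*.

onafhuhkovuv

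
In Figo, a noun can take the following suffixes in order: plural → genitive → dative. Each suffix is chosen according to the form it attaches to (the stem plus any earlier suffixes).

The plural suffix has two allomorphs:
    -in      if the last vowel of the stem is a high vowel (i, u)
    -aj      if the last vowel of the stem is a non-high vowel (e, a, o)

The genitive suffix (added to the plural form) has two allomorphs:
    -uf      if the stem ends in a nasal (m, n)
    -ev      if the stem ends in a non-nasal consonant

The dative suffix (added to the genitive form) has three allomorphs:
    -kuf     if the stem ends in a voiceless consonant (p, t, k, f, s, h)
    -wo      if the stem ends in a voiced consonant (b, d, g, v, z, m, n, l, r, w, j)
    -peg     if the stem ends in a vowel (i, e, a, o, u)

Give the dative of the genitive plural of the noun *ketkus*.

ketkusinufkuf

The last vowel of *ketkus* is /u/, which is a high vowel, so the plural suffix is -in, giving *ketkusin*.
The final consonant of the plural form *ketkusin* is /n/, which is a nasal, so the genitive suffix is -uf, giving *ketkusinuf*.
The genitive form *ketkusinuf*: final sound = /f/, a voiceless consonant → -kuf → *ketkusinufkuf*.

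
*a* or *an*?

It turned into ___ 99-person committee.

The indefinite article is chosen by the initial *sound* of the following word, not its spelling.
The number *99* is spoken "ninety-…", beginning with /ˈnaɪnti/ — a consonant sound.
So the article is *a*: It turned into a 99-person committee.

a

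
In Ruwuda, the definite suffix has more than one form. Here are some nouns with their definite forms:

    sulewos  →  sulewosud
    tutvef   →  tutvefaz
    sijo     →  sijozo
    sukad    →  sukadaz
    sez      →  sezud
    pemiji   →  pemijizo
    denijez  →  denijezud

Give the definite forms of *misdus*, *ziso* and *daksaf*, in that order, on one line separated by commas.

The pattern is sibilance of the final sound: -ud when the stem ends in a sibilant (*sulewos*, *sez*, *denijez*); -az when the stem ends in a non-sibilant consonant (*tutvef*, *sukad*); -zo when the stem ends in a vowel (*sijo*, *pemiji*).
Since the final sound of *misdus* is /s/ (a sibilant), it takes -ud, giving *misdusud*.
The final sound of *ziso* is /o/, which is a vowel, so the suffix is -zo, giving *zisozo*.
The final sound of *daksaf* is /f/, which is a non-sibilant consonant, so the suffix is -az, giving *daksafaz*.

misdusud, zisozo, daksafaz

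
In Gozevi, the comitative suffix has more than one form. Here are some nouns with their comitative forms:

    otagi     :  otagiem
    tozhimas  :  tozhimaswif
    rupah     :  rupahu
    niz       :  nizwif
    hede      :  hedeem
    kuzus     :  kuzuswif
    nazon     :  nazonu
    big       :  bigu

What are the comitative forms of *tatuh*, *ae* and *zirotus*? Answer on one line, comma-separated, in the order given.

tatuhu, aeem, zirotuswif

The alternation tracks the final sound of the stem — -wif when the stem ends in a sibilant (*tozhimas*, *niz*, *kuzus*); -u when the stem ends in a non-sibilant consonant (*rupah*, *nazon*, *big*); -em when the stem ends in a vowel (*otagi*, *hede*).
*tatuh*: final sound = /h/, a non-sibilant consonant → -u → *tatuhu*.
*ae* — final sound /e/ (a vowel) → -em → *aeem*.
*zirotus*: final sound = /s/, a sibilant → -wif → *zirotuswif*.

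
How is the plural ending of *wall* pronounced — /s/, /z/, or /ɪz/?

The stem *wall* ends in a voiced non-sibilant sound.
The plural suffix surfaces as /ɪz/ after sibilants, /s/ after other voiceless consonants, and /z/ after other voiced sounds.
So the plural -s on *wall* is pronounced /z/.

/z/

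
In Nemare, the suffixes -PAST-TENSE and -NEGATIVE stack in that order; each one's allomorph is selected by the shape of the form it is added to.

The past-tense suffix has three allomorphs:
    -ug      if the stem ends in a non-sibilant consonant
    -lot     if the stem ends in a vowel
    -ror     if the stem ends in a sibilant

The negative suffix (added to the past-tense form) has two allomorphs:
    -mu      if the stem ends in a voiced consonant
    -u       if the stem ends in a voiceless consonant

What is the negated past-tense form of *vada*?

*vada* — final sound /a/ (a vowel) → -lot → *vadalot*.
The past-tense form *vadalot* — final consonant /t/ (voiceless) → -u → *vadalotu*.

vadalotu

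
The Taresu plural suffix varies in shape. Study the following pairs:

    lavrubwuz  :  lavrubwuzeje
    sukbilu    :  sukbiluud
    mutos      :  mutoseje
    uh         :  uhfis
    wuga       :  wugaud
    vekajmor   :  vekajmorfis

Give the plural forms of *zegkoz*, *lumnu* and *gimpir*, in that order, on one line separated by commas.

The suffix is conditioned by the final sound: -eje when the stem ends in a sibilant (*lavrubwuz*, *mutos*); -fis when the stem ends in a non-sibilant consonant (*uh*, *vekajmor*); -ud when the stem ends in a vowel (*sukbilu*, *wuga*).
*zegkoz* — final sound /z/ (a sibilant) → -eje → *zegkozeje*.
The final sound of *lumnu* is /u/, which is a vowel, so the suffix is -ud, giving *lumnuud*.
The final sound of *gimpir* is /r/, which is a non-sibilant consonant, so the suffix is -fis, giving *gimpirfis*.

zegkozeje, lumnuud, gimpirfis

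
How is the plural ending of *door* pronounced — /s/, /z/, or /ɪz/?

/z/

The stem *door* ends in a voiced non-sibilant sound.
The plural suffix surfaces as /ɪz/ after sibilants, /s/ after other voiceless consonants, and /z/ after other voiced sounds.
So the plural -s on *door* is pronounced /z/.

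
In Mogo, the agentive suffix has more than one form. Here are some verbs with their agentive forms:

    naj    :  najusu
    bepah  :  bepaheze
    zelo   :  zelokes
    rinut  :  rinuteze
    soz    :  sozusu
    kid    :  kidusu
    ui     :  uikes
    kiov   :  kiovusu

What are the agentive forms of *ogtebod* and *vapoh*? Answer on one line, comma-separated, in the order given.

The pattern is voicing of the final sound: -eze when the stem ends in a voiceless consonant (*bepah*, *rinut*); -usu when the stem ends in a voiced consonant (*naj*, *soz*, *kid*, *kiov*); -kes when the stem ends in a vowel (*zelo*, *ui*).
The final sound of *ogtebod* is /d/, which is a voiced consonant, so the suffix is -usu, giving *ogtebodusu*.
*vapoh* — final sound /h/ (a voiceless consonant) → -eze → *vapoheze*.

ogtebodusu, vapoheze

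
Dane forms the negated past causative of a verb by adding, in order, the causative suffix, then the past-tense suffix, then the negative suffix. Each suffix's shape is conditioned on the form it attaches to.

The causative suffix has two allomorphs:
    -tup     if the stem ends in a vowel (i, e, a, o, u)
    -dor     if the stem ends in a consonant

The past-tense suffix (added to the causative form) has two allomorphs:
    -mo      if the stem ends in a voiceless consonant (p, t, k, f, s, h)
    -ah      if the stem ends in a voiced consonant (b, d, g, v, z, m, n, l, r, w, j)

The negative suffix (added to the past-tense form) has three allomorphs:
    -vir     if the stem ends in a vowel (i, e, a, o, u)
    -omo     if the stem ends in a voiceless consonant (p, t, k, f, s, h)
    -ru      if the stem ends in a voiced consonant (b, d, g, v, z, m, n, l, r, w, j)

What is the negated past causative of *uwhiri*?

*uwhiri*: final sound = /i/, a vowel → -tup → *uwhiritup*.
The final consonant of the causative form *uwhiritup* is /p/, which is voiceless, so the past-tense suffix is -mo, giving *uwhiritupmo*.
Since the final sound of the past-tense form *uwhiritupmo* is /o/ (a vowel), it takes -vir, giving *uwhiritupmovir*.

uwhiritupmovir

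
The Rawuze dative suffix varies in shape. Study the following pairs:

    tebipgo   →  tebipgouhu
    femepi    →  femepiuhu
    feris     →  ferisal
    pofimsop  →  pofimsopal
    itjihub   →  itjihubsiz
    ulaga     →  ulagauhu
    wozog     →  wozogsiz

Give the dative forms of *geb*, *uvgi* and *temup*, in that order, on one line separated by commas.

The suffix is conditioned by the final sound: -al when the stem ends in a voiceless consonant (*feris*, *pofimsop*); -siz when the stem ends in a voiced consonant (*itjihub*, *wozog*); -uhu when the stem ends in a vowel (*tebipgo*, *femepi*, *ulaga*).
*geb* — final sound /b/ (a voiced consonant) → -siz → *gebsiz*.
Since the final sound of *uvgi* is /i/ (a vowel), it takes -uhu, giving *uvgiuhu*.
Since the final sound of *temup* is /p/ (a voiceless consonant), it takes -al, giving *temupal*.

gebsiz, uvgiuhu, temupal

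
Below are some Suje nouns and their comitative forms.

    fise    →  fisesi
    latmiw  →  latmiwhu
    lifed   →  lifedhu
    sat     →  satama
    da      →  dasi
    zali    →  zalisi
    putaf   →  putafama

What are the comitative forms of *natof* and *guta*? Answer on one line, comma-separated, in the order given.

The suffix is conditioned by the final sound: -ama when the stem ends in a voiceless consonant (*sat*, *putaf*); -hu when the stem ends in a voiced consonant (*latmiw*, *lifed*); -si when the stem ends in a vowel (*fise*, *da*, *zali*).
Since the final sound of *natof* is /f/ (a voiceless consonant), it takes -ama, giving *natofama*.
The final sound of *guta* is /a/, which is a vowel, so the suffix is -si, giving *gutasi*.

natofama, gutasi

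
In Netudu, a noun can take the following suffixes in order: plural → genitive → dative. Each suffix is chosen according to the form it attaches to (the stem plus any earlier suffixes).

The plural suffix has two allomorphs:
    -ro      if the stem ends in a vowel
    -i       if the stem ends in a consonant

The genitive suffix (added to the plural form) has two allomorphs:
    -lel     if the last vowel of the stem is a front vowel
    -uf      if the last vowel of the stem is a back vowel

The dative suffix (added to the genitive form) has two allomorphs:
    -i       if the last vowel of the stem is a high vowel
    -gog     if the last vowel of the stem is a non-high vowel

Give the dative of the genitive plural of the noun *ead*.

eadilelgog

Since the final sound of *ead* is /d/ (a consonant), it takes -i, giving *eadi*.
The plural form *eadi* — last vowel /i/ (a front vowel) → -lel → *eadilel*.
The last vowel of the genitive form *eadilel* is /e/, which is a non-high vowel, so the dative suffix is -gog, giving *eadilelgog*.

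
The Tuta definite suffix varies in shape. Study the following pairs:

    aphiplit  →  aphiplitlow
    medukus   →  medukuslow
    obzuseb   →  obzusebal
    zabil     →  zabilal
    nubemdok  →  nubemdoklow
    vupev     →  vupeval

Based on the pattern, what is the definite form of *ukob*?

The pattern is voicing of the final consonant: -low when the stem ends in a voiceless consonant (*aphiplit*, *medukus*, *nubemdok*); -al when the stem ends in a voiced consonant (*obzuseb*, *zabil*, *vupev*).
The final consonant of *ukob* is /b/, which is voiced, so the suffix is -al, giving *ukobal*.

ukobal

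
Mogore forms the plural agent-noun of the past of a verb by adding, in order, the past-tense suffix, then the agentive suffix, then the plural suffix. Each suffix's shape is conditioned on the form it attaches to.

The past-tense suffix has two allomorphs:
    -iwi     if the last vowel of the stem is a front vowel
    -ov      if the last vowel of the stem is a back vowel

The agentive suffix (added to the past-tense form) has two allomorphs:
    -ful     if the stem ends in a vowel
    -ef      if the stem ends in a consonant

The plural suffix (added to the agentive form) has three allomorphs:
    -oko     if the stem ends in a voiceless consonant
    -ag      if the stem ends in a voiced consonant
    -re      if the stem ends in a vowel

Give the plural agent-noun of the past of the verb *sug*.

sugovefoko

The last vowel of *sug* is /u/, which is a back vowel, so the past-tense suffix is -ov, giving *sugov*.
The past-tense form *sugov* — final sound /v/ (a consonant) → -ef → *sugovef*.
Since the final sound of the agentive form *sugovef* is /f/ (a voiceless consonant), it takes -oko, giving *sugovefoko*.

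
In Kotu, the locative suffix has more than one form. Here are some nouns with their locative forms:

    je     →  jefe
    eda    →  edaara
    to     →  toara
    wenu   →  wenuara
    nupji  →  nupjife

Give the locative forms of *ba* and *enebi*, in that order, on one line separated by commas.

Looking at the last vowel of each stem: -fe when the last vowel of the stem is a front vowel (*je*, *nupji*); -ara when the last vowel of the stem is a back vowel (*eda*, *to*, *wenu*).
*ba*: last vowel = /a/, a back vowel → -ara → *baara*.
*enebi* — last vowel /i/ (a front vowel) → -fe → *enebife*.

baara, enebife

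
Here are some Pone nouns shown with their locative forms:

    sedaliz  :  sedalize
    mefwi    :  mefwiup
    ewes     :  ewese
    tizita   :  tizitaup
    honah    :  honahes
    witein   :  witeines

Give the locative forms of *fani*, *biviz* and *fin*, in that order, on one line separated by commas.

faniup, bivize, fines

Looking at the final sound of each stem: -e when the stem ends in a sibilant (*sedaliz*, *ewes*); -es when the stem ends in a non-sibilant consonant (*honah*, *witein*); -up when the stem ends in a vowel (*mefwi*, *tizita*).
The final sound of *fani* is /i/, which is a vowel, so the suffix is -up, giving *faniup*.
*biviz*: final sound = /z/, a sibilant → -e → *bivize*.
The final sound of *fin* is /n/, which is a non-sibilant consonant, so the suffix is -es, giving *fines*.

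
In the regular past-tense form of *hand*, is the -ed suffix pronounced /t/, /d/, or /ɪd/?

/ɪd/

The stem *hand* ends in /t/ or /d/.
The -ed suffix is realized as /ɪd/ after /t, d/; as /t/ after other voiceless consonants; and as /d/ after other voiced sounds.
So -ed on *hand* is pronounced /ɪd/.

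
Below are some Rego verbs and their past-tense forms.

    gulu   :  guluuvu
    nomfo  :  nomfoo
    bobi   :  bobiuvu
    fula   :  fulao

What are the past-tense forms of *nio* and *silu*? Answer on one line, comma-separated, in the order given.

nioo, siluuvu

Looking at the last vowel of each stem: -uvu when the last vowel of the stem is a high vowel (*gulu*, *bobi*); -o when the last vowel of the stem is a non-high vowel (*nomfo*, *fula*).
The last vowel of *nio* is /o/, which is a non-high vowel, so the suffix is -o, giving *nioo*.
*silu*: last vowel = /u/, a high vowel → -uvu → *siluuvu*.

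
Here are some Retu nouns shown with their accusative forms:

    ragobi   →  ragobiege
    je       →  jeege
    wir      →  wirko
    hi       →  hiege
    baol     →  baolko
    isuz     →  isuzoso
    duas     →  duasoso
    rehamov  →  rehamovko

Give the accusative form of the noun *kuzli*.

The pattern is sibilance of the final sound: -oso when the stem ends in a sibilant (*isuz*, *duas*); -ko when the stem ends in a non-sibilant consonant (*wir*, *baol*, *rehamov*); -ege when the stem ends in a vowel (*ragobi*, *je*, *hi*).
Since the final sound of *kuzli* is /i/ (a vowel), it takes -ege, giving *kuzliege*.

kuzliege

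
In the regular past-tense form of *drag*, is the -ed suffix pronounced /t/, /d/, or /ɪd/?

/d/

The stem *drag* ends in a voiced sound other than /d/.
The -ed suffix is realized as /ɪd/ after /t, d/; as /t/ after other voiceless consonants; and as /d/ after other voiced sounds.
So -ed on *drag* is pronounced /d/.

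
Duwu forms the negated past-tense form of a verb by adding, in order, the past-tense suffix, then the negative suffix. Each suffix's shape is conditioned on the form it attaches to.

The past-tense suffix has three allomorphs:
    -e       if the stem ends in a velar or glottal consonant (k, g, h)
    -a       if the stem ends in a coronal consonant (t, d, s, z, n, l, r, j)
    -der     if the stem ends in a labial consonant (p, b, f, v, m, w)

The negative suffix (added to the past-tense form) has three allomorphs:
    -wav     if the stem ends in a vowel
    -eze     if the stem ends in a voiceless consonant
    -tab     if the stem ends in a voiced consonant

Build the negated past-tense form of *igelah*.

igelahewav

*igelah* — final consonant /h/ (velar/glottal) → -e → *igelahe*.
The final sound of the past-tense form *igelahe* is /e/, which is a vowel, so the negative suffix is -wav, giving *igelahewav*.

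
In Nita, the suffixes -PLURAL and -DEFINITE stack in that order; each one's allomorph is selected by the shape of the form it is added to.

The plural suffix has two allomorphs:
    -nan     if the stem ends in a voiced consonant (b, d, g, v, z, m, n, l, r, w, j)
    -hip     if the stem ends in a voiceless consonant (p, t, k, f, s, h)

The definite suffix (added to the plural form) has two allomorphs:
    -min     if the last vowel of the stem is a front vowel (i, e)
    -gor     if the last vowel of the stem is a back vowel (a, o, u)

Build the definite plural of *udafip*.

udafiphipmin

*udafip*: final consonant = /p/, voiceless → -hip → *udafiphip*.
Since the last vowel of the plural form *udafiphip* is /i/ (a front vowel), it takes -min, giving *udafiphipmin*.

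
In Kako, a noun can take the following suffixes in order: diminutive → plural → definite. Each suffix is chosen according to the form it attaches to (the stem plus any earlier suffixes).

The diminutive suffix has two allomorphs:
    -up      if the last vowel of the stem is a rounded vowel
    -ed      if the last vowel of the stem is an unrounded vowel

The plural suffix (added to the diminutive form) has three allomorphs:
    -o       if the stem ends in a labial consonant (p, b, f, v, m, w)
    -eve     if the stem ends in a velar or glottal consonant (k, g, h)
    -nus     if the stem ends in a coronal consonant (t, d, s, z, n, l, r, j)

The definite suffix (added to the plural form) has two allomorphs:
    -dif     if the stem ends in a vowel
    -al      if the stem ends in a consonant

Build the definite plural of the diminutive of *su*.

*su*: last vowel = /u/, a rounded vowel → -up → *suup*.
The diminutive form *suup*: final consonant = /p/, labial → -o → *suupo*.
The plural form *suupo* — final sound /o/ (a vowel) → -dif → *suupodif*.

suupodif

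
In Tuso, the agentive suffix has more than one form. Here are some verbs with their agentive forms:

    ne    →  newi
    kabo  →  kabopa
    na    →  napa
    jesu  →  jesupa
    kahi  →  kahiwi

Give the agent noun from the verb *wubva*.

Looking at the last vowel of each stem: -wi when the last vowel of the stem is a front vowel (*ne*, *kahi*); -pa when the last vowel of the stem is a back vowel (*kabo*, *na*, *jesu*).
The last vowel of *wubva* is /a/, which is a back vowel, so the suffix is -pa, giving *wubvapa*.

wubvapa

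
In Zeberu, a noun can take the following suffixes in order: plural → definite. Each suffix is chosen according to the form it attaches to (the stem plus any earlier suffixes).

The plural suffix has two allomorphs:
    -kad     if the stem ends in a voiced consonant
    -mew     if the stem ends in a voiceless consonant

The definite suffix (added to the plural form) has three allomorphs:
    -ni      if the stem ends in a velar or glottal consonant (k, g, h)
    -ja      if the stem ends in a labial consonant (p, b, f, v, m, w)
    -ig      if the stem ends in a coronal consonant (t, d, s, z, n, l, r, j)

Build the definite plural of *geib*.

geibkadig

Since the final consonant of *geib* is /b/ (voiced), it takes -kad, giving *geibkad*.
The plural form *geibkad*: final consonant = /d/, coronal → -ig → *geibkadig*.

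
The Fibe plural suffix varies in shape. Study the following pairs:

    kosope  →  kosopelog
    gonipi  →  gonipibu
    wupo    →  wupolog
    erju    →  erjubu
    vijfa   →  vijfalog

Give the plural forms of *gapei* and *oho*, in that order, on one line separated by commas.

gapeibu, oholog

Looking at the last vowel of each stem: -bu when the last vowel of the stem is a high vowel (*gonipi*, *erju*); -log when the last vowel of the stem is a non-high vowel (*kosope*, *wupo*, *vijfa*).
*gapei*: last vowel = /i/, a high vowel → -bu → *gapeibu*.
Since the last vowel of *oho* is /o/ (a non-high vowel), it takes -log, giving *oholog*.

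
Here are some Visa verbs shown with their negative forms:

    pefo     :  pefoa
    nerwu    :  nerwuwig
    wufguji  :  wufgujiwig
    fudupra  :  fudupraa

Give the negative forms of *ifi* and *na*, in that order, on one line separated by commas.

The suffix is conditioned by the last vowel: -wig when the last vowel of the stem is a high vowel (*nerwu*, *wufguji*); -a when the last vowel of the stem is a non-high vowel (*pefo*, *fudupra*).
Since the last vowel of *ifi* is /i/ (a high vowel), it takes -wig, giving *ifiwig*.
*na* — last vowel /a/ (a non-high vowel) → -a → *naa*.

ifiwig, naa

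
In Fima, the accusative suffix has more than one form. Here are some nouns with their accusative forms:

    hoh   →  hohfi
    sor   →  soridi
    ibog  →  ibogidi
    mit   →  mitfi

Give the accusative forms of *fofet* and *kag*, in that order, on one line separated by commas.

The pattern is voicing of the final consonant: -fi when the stem ends in a voiceless consonant (*hoh*, *mit*); -idi when the stem ends in a voiced consonant (*sor*, *ibog*).
The final consonant of *fofet* is /t/, which is voiceless, so the suffix is -fi, giving *fofetfi*.
The final consonant of *kag* is /g/, which is voiced, so the suffix is -idi, giving *kagidi*.

fofetfi, kagidi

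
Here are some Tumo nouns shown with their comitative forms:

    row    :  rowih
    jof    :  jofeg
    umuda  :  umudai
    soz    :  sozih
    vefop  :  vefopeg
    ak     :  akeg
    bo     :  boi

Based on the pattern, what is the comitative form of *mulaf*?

The alternation tracks the final sound of the stem — -eg when the stem ends in a voiceless consonant (*jof*, *vefop*, *ak*); -ih when the stem ends in a voiced consonant (*row*, *soz*); -i when the stem ends in a vowel (*umuda*, *bo*).
*mulaf* — final sound /f/ (a voiceless consonant) → -eg → *mulafeg*.

mulafeg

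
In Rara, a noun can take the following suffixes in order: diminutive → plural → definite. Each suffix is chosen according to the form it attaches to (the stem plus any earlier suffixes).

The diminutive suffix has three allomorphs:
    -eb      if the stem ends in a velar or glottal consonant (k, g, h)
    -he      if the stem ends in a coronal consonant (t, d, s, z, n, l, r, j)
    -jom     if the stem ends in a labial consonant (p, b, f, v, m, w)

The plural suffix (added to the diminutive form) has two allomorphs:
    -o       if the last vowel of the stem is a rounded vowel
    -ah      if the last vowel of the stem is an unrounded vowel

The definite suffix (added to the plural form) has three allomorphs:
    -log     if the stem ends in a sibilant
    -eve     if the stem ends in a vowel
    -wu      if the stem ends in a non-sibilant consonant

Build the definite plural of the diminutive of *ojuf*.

Since the final consonant of *ojuf* is /f/ (labial), it takes -jom, giving *ojufjom*.
The diminutive form *ojufjom*: last vowel = /o/, a rounded vowel → -o → *ojufjomo*.
The plural form *ojufjomo*: final sound = /o/, a vowel → -eve → *ojufjomoeve*.

ojufjomoeve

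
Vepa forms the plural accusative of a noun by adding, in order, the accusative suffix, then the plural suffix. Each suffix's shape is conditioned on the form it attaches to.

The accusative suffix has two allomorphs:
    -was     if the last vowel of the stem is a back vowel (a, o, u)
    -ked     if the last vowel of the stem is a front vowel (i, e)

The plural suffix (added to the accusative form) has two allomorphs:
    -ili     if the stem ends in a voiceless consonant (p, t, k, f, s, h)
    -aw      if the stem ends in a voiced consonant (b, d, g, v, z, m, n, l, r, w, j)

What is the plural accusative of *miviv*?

mivivkedaw

*miviv*: last vowel = /i/, a front vowel → -ked → *mivivked*.
The accusative form *mivivked* — final consonant /d/ (voiced) → -aw → *mivivkedaw*.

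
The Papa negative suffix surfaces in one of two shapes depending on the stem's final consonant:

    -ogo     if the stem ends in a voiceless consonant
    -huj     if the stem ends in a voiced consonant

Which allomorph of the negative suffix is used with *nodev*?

-huj

*nodev* — final consonant /v/ (voiced) → -huj.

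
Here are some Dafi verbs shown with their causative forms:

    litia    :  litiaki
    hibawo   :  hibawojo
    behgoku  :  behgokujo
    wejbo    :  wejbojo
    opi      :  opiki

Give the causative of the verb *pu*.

The pattern is rounding harmony: -jo when the last vowel of the stem is a rounded vowel (*hibawo*, *behgoku*, *wejbo*); -ki when the last vowel of the stem is an unrounded vowel (*litia*, *opi*).
Since the last vowel of *pu* is /u/ (a rounded vowel), it takes -jo, giving *pujo*.

pujo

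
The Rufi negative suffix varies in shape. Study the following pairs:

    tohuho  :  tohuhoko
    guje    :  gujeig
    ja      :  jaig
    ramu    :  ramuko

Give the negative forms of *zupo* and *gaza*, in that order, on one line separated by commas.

Looking at the last vowel of each stem: -ko when the last vowel of the stem is a rounded vowel (*tohuho*, *ramu*); -ig when the last vowel of the stem is an unrounded vowel (*guje*, *ja*).
The last vowel of *zupo* is /o/, which is a rounded vowel, so the suffix is -ko, giving *zupoko*.
*gaza* — last vowel /a/ (an unrounded vowel) → -ig → *gazaig*.

zupoko, gazaig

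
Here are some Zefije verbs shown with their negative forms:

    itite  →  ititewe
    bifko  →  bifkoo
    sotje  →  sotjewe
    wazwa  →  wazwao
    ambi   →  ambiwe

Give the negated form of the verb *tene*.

The suffix is conditioned by the last vowel: -we when the last vowel of the stem is a front vowel (*itite*, *sotje*, *ambi*); -o when the last vowel of the stem is a back vowel (*bifko*, *wazwa*).
*tene*: last vowel = /e/, a front vowel → -we → *tenewe*.

tenewe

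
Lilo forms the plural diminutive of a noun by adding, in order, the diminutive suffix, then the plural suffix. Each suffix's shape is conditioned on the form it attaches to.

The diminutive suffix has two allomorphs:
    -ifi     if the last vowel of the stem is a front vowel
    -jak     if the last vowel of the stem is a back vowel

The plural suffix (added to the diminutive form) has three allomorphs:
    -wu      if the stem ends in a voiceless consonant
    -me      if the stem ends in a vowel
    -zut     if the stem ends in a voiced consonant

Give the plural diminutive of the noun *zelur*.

zelurjakwu

The last vowel of *zelur* is /u/, which is a back vowel, so the diminutive suffix is -jak, giving *zelurjak*.
Since the final sound of the diminutive form *zelurjak* is /k/ (a voiceless consonant), it takes -wu, giving *zelurjakwu*.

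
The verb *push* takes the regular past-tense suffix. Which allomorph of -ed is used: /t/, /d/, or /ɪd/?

/t/

The stem *push* ends in a voiceless consonant other than /t/.
The -ed suffix is realized as /ɪd/ after /t, d/; as /t/ after other voiceless consonants; and as /d/ after other voiced sounds.
So -ed on *push* is pronounced /t/.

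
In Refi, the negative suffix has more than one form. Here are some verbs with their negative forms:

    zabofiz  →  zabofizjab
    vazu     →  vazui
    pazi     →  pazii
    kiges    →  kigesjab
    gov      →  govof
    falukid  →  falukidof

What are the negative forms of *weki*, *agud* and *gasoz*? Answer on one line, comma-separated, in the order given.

The pattern is sibilance of the final sound: -jab when the stem ends in a sibilant (*zabofiz*, *kiges*); -of when the stem ends in a non-sibilant consonant (*gov*, *falukid*); -i when the stem ends in a vowel (*vazu*, *pazi*).
*weki*: final sound = /i/, a vowel → -i → *wekii*.
*agud*: final sound = /d/, a non-sibilant consonant → -of → *agudof*.
Since the final sound of *gasoz* is /z/ (a sibilant), it takes -jab, giving *gasozjab*.

wekii, agudof, gasozjab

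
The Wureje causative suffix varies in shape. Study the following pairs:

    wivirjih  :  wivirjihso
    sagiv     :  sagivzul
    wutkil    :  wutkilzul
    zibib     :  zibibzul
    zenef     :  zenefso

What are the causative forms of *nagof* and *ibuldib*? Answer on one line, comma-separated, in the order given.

nagofso, ibuldibzul

The alternation tracks the final consonant of the stem — -so when the stem ends in a voiceless consonant (*wivirjih*, *zenef*); -zul when the stem ends in a voiced consonant (*sagiv*, *wutkil*, *zibib*).
*nagof*: final consonant = /f/, voiceless → -so → *nagofso*.
*ibuldib*: final consonant = /b/, voiced → -zul → *ibuldibzul*.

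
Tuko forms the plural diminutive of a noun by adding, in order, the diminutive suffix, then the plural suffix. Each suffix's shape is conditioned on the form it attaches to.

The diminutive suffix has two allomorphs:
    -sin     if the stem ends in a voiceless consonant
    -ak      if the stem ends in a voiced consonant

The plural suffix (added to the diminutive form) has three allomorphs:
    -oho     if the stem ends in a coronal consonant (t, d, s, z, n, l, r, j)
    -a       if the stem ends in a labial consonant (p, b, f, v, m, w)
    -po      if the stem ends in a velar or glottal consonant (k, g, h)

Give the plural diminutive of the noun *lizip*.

The final consonant of *lizip* is /p/, which is voiceless, so the diminutive suffix is -sin, giving *lizipsin*.
Since the final consonant of the diminutive form *lizipsin* is /n/ (coronal), it takes -oho, giving *lizipsinoho*.

lizipsinoho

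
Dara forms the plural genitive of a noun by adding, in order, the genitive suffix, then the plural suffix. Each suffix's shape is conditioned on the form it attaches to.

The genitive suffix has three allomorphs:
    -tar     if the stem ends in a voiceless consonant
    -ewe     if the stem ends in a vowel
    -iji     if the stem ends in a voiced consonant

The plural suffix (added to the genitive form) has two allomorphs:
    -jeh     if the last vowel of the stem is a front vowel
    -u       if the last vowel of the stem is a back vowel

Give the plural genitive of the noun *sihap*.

*sihap* — final sound /p/ (a voiceless consonant) → -tar → *sihaptar*.
The last vowel of the genitive form *sihaptar* is /a/, which is a back vowel, so the plural suffix is -u, giving *sihaptaru*.

sihaptaru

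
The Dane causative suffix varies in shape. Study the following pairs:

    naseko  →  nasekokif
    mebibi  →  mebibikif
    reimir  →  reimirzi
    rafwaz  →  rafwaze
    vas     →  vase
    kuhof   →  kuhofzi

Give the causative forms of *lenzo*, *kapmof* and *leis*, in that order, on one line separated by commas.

lenzokif, kapmofzi, leise

The pattern is sibilance of the final sound: -e when the stem ends in a sibilant (*rafwaz*, *vas*); -zi when the stem ends in a non-sibilant consonant (*reimir*, *kuhof*); -kif when the stem ends in a vowel (*naseko*, *mebibi*).
Since the final sound of *lenzo* is /o/ (a vowel), it takes -kif, giving *lenzokif*.
*kapmof* — final sound /f/ (a non-sibilant consonant) → -zi → *kapmofzi*.
Since the final sound of *leis* is /s/ (a sibilant), it takes -e, giving *leise*.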